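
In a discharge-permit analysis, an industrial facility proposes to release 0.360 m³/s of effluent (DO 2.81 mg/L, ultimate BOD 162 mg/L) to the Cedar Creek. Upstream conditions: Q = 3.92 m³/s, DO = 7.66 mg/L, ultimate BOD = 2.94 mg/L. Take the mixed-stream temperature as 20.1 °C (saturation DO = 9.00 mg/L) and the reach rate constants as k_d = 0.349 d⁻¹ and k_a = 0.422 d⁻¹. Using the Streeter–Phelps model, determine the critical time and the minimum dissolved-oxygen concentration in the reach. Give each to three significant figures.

Mixed DO = (3.92×7.66 + 0.360×2.81)/(3.92+0.360) = 31.04/4.280 = 7.252 mg/L.
Mixed L₀ = (3.92×2.94 + 0.360×162)/(4.280) = 69.84/4.280 = 16.32 mg/L.
Initial deficit D₀ = C_s − DO₀ = 9.00 − 7.252 = 1.748 mg/L.
t_c = (1/0.07300) ln[(0.422/0.349)(1 − 1.748×0.07300/(0.349×16.32))] = 13.70 × ln(1.182) = 2.291 d.
D_c = (0.349/0.422) × 16.32 × e^(−0.349×2.291) = 0.8270 × 16.32 × 0.4495 = 6.066 mg/L.
Minimum DO = 9.00 − 6.066 = 2.934 mg/L.

t_c ≈ 2.29 d; minimum DO ≈ 2.93 mg/L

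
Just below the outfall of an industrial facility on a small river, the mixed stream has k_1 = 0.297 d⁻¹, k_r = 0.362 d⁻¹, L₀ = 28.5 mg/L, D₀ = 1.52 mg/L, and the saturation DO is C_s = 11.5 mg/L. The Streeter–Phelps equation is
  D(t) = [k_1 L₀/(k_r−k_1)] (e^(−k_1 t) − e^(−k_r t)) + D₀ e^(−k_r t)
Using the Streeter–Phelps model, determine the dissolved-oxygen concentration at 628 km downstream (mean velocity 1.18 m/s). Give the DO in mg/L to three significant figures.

Travel time t = x/v = 628 km / (1.18 m/s) = 628000 m / 1.18 m/s = 532200 s = 6.160 d.
k_1 L₀/(k_r−k_1) = 0.297×28.5/(0.362−0.297) = 8.464/0.06500 = 130.2 mg/L.
e^(−k_1 t) = e^(−0.297×6.160) = 0.1605; e^(−k_r t) = e^(−0.362×6.160) = 0.1075.
D = 130.2 × (0.1605 − 0.1075) + 1.52 × 0.1075 = 6.896 + 0.1635 = 7.060 mg/L.
DO = C_s − D = 11.5 − 7.060 = 4.440 mg/L.

DO ≈ 4.44 mg/L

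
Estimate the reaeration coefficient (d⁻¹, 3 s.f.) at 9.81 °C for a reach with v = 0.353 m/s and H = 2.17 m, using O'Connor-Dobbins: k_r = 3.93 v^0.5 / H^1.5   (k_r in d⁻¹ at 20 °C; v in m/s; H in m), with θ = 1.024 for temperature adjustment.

k_r(20) = 3.93 × 0.353^0.5 / 2.17^1.5 = 3.93 × 0.5941 / 3.197 = 0.7304 d⁻¹.
k_r(9.81) = 0.7304 × 1.024^(9.81−20) = 0.7304 × 0.7853 = 0.5736 d⁻¹.

k_r ≈ 0.574 d⁻¹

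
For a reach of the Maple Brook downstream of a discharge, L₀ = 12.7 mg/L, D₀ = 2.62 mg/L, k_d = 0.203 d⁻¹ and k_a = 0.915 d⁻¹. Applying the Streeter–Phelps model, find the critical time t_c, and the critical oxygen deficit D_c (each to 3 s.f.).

With k_a/k_d = 4.507 and 1 − D₀(k_a−k_d)/(k_d L₀) = 0.2764,
t_c = ln(4.507 × 0.2764) / (0.915 − 0.203) = ln(1.246) / 0.7120 = 0.2199/0.7120 = 0.3089 d.
L(t_c) = L₀ e^(−k_d t_c) = 12.7 × 0.9392 = 11.93 mg/L, and at the critical point k_a D_c = k_d L, so D_c = (0.203/0.915) × 11.93 = 2.646 mg/L.

t_c ≈ 0.309 d; D_c ≈ 2.65 mg/L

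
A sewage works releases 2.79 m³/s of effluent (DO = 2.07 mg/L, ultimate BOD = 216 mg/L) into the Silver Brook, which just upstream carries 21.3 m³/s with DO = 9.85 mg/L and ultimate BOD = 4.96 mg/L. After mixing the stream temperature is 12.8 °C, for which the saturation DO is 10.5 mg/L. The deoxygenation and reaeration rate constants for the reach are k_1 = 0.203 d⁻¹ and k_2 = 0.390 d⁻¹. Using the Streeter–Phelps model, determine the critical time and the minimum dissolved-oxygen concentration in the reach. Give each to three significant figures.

Mixed DO = (21.3×9.85 + 2.79×2.07)/(21.3+2.79) = 215.6/24.09 = 8.949 mg/L.
Mixed L₀ = (21.3×4.96 + 2.79×216)/(24.09) = 708.3/24.09 = 29.40 mg/L.
Initial deficit D₀ = C_s − DO₀ = 10.5 − 8.949 = 1.551 mg/L.
t_c = (1/0.1870) ln[(0.390/0.203)(1 − 1.551×0.1870/(0.203×29.40))] = 5.348 × ln(1.828) = 3.225 d.
D_c = (0.203/0.390) × 29.40 × e^(−0.203×3.225) = 0.5205 × 29.40 × 0.5196 = 7.952 mg/L.
Minimum DO = 10.5 − 7.952 = 2.548 mg/L.

t_c ≈ 3.23 d; minimum DO ≈ 2.55 mg/L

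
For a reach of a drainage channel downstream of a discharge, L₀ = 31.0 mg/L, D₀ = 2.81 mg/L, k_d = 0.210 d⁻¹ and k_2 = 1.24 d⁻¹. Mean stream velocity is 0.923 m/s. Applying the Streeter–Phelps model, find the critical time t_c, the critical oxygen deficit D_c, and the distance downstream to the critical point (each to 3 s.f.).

t_c ≈ 1.15 d; D_c ≈ 4.12 mg/L; x_c ≈ 92.0 km

t_c = [1/(k_2−k_d)] ln[(k_2/k_d)(1 − D₀(k_2−k_d)/(k_d L₀))]
= [1/(1.24−0.210)] ln[(1.24/0.210)(1 − 2.81×1.030/(0.210×31.0))]
= (1/1.030) ln[5.905 × 0.5554] = 0.9709 × ln(3.280) = 0.9709 × 1.188 = 1.153 d.
L(t_c) = L₀ e^(−k_d t_c) = 31.0 × 0.7849 = 24.33 mg/L, and at the critical point k_2 D_c = k_d L, so D_c = (0.210/1.24) × 24.33 = 4.121 mg/L.
x_c = v t_c = 0.923 m/s × 1.153 d × 86400 s/d = 91960 m ≈ 92.0 km.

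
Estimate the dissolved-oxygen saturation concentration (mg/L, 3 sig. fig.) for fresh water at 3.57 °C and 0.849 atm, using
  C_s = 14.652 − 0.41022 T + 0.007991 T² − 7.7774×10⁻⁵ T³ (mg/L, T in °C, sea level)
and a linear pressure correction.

At sea level: C_s = 14.652 − 0.41022×3.57 + 0.007991×3.57² − 7.7774×10⁻⁵×3.57³ = 13.29 mg/L.
Pressure correction: C_s' = 13.29 × 0.849 = 11.28 mg/L.

C_s ≈ 11.3 mg/L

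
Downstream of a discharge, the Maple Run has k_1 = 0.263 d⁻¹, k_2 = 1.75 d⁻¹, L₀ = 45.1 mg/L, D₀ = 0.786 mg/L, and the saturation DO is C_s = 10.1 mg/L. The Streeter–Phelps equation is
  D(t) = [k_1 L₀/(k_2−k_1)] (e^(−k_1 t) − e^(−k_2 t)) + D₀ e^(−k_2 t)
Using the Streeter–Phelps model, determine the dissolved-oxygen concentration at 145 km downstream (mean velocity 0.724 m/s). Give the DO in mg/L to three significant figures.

Travel time t = x/v = 145 km / (0.724 m/s) = 145000 m / 0.724 m/s = 200300 s = 2.318 d.
k_1 L₀/(k_2−k_1) = 0.263×45.1/(1.75−0.263) = 11.86/1.487 = 7.977 mg/L.
e^(−k_1 t) = e^(−0.263×2.318) = 0.5435; e^(−k_2 t) = e^(−1.75×2.318) = 0.01731.
D = 7.977 × (0.5435 − 0.01731) + 0.786 × 0.01731 = 4.198 + 0.01360 = 4.211 mg/L.
DO = C_s − D = 10.1 − 4.211 = 5.889 mg/L.

DO ≈ 5.89 mg/L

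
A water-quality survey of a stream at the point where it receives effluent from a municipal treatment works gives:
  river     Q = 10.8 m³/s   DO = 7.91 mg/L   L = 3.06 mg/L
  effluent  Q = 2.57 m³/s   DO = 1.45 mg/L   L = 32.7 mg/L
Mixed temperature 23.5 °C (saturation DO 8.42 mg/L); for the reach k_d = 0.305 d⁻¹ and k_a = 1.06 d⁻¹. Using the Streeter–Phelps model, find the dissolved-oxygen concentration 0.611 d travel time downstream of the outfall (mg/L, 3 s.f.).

DO ≈ 6.42 mg/L

Mixed DO = (10.8×7.91 + 2.57×1.45)/(10.8+2.57) = 89.15/13.37 = 6.668 mg/L.
Mixed L₀ = (10.8×3.06 + 2.57×32.7)/(13.37) = 117.1/13.37 = 8.757 mg/L.
Initial deficit D₀ = C_s − DO₀ = 8.42 − 6.668 = 1.752 mg/L.
D(0.611) = [0.305×8.757/(1.06−0.305)](e^(−0.305×0.611) − e^(−1.06×0.611)) + 1.752 e^(−1.06×0.611)
= 3.538 × (0.8300 − 0.5233) + 1.752 × 0.5233 = 2.002 mg/L.
DO = 8.42 − 2.002 = 6.418 mg/L.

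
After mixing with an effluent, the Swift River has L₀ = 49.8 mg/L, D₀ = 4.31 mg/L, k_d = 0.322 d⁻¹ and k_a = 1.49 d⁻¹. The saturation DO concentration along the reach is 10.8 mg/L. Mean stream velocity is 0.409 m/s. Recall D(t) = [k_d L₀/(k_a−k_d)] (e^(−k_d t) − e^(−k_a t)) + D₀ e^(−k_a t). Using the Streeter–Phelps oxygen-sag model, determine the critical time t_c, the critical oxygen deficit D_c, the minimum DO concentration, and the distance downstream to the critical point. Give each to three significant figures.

t_c ≈ 0.989 d; D_c ≈ 7.83 mg/L; min DO ≈ 2.97 mg/L; x_c ≈ 35.0 km

t_c = [1/(k_a−k_d)] ln[(k_a/k_d)(1 − D₀(k_a−k_d)/(k_d L₀))]
= [1/(1.49−0.322)] ln[(1.49/0.322)(1 − 4.31×1.168/(0.322×49.8))]
= (1/1.168) ln[4.627 × 0.6861] = 0.8562 × ln(3.175) = 0.8562 × 1.155 = 0.9890 d.
L(t_c) = L₀ e^(−k_d t_c) = 49.8 × 0.7273 = 36.22 mg/L, and at the critical point k_a D_c = k_d L, so D_c = (0.322/1.49) × 36.22 = 7.827 mg/L.
Minimum DO = C_s − D_c = 10.8 − 7.827 = 2.973 mg/L.
x_c = v t_c = 0.409 m/s × 0.9890 d × 86400 s/d = 34950 m ≈ 35.0 km.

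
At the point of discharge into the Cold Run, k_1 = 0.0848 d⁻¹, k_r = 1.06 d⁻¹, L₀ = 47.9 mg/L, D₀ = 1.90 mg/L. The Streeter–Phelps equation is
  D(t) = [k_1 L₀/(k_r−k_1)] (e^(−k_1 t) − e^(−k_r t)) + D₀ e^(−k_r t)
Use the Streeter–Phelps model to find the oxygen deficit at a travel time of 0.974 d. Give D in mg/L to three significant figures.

k_1 L₀/(k_r−k_1) = 0.0848×47.9/(1.06−0.0848) = 4.062/0.9752 = 4.165 mg/L.
e^(−k_1 t) = e^(−0.0848×0.9740) = 0.9207; e^(−k_r t) = e^(−1.06×0.9740) = 0.3561.
D = 4.165 × (0.9207 − 0.3561) + 1.90 × 0.3561 = 2.352 + 0.6767 = 3.028 mg/L.

D ≈ 3.03 mg/L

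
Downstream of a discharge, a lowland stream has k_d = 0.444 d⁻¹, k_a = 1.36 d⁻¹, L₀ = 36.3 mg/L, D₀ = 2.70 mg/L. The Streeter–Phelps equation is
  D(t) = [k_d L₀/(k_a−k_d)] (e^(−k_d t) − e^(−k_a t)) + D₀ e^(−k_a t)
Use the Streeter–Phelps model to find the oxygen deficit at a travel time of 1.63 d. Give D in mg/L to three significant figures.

k_d L₀/(k_a−k_d) = 0.444×36.3/(1.36−0.444) = 16.12/0.9160 = 17.60 mg/L.
e^(−k_d t) = e^(−0.444×1.630) = 0.4849; e^(−k_a t) = e^(−1.36×1.630) = 0.1090.
D = 17.60 × (0.4849 − 0.1090) + 2.70 × 0.1090 = 6.616 + 0.2942 = 6.910 mg/L.

D ≈ 6.91 mg/L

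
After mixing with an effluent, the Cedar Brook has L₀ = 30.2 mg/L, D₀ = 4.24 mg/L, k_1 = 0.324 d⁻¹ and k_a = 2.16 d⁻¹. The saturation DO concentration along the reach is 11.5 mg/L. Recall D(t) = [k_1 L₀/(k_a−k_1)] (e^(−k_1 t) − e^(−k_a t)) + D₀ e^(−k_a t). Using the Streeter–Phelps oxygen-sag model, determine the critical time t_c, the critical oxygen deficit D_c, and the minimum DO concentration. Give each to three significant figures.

t_c = [1/(k_a−k_1)] ln[(k_a/k_1)(1 − D₀(k_a−k_1)/(k_1 L₀))]
= [1/(2.16−0.324)] ln[(2.16/0.324)(1 − 4.24×1.836/(0.324×30.2))]
= (1/1.836) ln[6.667 × 0.2044] = 0.5447 × ln(1.363) = 0.5447 × 0.3095 = 0.1686 d.
L(t_c) = L₀ e^(−k_1 t_c) = 30.2 × 0.9468 = 28.59 mg/L, and at the critical point k_a D_c = k_1 L, so D_c = (0.324/2.16) × 28.59 = 4.289 mg/L.
Minimum DO = C_s − D_c = 11.5 − 4.289 = 7.211 mg/L.

t_c ≈ 0.169 d; D_c ≈ 4.29 mg/L; min DO ≈ 7.21 mg/L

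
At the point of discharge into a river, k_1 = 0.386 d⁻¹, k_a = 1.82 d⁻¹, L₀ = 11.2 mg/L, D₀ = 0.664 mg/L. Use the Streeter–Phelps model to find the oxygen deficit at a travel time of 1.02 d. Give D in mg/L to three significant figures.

k_1 L₀/(k_a−k_1) = 0.386×11.2/(1.82−0.386) = 4.323/1.434 = 3.015 mg/L.
e^(−k_1 t) = e^(−0.386×1.020) = 0.6745; e^(−k_a t) = e^(−1.82×1.020) = 0.1562.
D = 3.015 × (0.6745 − 0.1562) + 0.664 × 0.1562 = 1.563 + 0.1037 = 1.666 mg/L.

D ≈ 1.67 mg/L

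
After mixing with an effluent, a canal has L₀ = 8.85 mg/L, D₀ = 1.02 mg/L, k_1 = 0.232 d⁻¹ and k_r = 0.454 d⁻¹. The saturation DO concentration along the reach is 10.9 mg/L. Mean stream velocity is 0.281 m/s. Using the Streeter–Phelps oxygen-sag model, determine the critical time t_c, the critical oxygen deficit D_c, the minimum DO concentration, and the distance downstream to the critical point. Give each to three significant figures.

t_c ≈ 2.50 d; D_c ≈ 2.53 mg/L; min DO ≈ 8.37 mg/L; x_c ≈ 60.6 km

With k_r/k_1 = 1.957 and 1 − D₀(k_r−k_1)/(k_1 L₀) = 0.8897,
t_c = ln(1.957 × 0.8897) / (0.454 − 0.232) = ln(1.741) / 0.2220 = 0.5545/0.2220 = 2.498 d.
D_c = (k_1/k_r) L₀ e^(−k_1 t_c) = (0.232/0.454) × 8.85 × e^(−0.232×2.498) = 0.5110 × 8.85 × 0.5602 = 2.533 mg/L.
Minimum DO = C_s − D_c = 10.9 − 2.533 = 8.367 mg/L.
x_c = v t_c = 0.281 m/s × 2.498 d × 86400 s/d = 60640 m ≈ 60.6 km.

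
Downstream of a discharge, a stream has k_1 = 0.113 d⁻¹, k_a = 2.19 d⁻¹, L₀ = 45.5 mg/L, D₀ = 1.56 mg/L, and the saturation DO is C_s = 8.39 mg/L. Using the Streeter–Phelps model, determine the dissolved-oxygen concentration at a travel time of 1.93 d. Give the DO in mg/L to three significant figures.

DO ≈ 6.41 mg/L

k_1 L₀/(k_a−k_1) = 0.113×45.5/(2.19−0.113) = 5.141/2.077 = 2.475 mg/L.
e^(−k_1 t) = e^(−0.113×1.930) = 0.8041; e^(−k_a t) = e^(−2.19×1.930) = 0.01460.
D = 2.475 × (0.8041 − 0.01460) + 1.56 × 0.01460 = 1.954 + 0.02278 = 1.977 mg/L.
DO = C_s − D = 8.39 − 1.977 = 6.413 mg/L.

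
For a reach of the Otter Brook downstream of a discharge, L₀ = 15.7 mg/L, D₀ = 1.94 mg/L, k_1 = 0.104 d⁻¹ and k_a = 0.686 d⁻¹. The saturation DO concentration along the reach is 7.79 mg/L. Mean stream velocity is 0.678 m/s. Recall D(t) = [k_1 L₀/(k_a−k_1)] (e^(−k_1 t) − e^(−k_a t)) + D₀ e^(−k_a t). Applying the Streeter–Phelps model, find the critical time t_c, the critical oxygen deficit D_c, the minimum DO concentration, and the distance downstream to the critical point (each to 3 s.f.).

t_c ≈ 1.22 d; D_c ≈ 2.10 mg/L; min DO ≈ 5.69 mg/L; x_c ≈ 71.5 km

t_c = [1/(k_a−k_1)] ln[(k_a/k_1)(1 − D₀(k_a−k_1)/(k_1 L₀))]
= [1/(0.686−0.104)] ln[(0.686/0.104)(1 − 1.94×0.5820/(0.104×15.7))]
= (1/0.5820) ln[6.596 × 0.3085] = 1.718 × ln(2.035) = 1.718 × 0.7105 = 1.221 d.
L(t_c) = L₀ e^(−k_1 t_c) = 15.7 × 0.8808 = 13.83 mg/L, and at the critical point k_a D_c = k_1 L, so D_c = (0.104/0.686) × 13.83 = 2.096 mg/L.
Minimum DO = C_s − D_c = 7.79 − 2.096 = 5.694 mg/L.
x_c = v t_c = 0.678 m/s × 1.221 d × 86400 s/d = 71510 m ≈ 71.5 km.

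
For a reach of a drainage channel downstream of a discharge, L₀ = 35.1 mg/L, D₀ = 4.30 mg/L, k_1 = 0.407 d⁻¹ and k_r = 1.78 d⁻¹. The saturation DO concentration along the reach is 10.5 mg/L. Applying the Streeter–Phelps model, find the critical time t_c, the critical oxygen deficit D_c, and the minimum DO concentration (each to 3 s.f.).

At the critical point dD/dt = 0, so k_1 L₀ e^(−k_1 t) = k_r D. Substituting D(t) from the Streeter–Phelps equation and solving for t gives
t_c = ln[(k_r/k_1)(1 − D₀(k_r−k_1)/(k_1 L₀))] / (k_r−k_1).
Here k_r−k_1 = 1.373 d⁻¹ and 1 − D₀(k_r−k_1)/(k_1 L₀) = 1 − 4.30×1.373/(0.407×35.1) = 0.5867, so
t_c = ln(4.373 × 0.5867) / 1.373 = 0.9424 / 1.373 = 0.6864 d.
D_c = (k_1/k_r) L₀ e^(−k_1 t_c) = (0.407/1.78) × 35.1 × e^(−0.407×0.6864) = 0.2287 × 35.1 × 0.7563 = 6.070 mg/L.
Minimum DO = C_s − D_c = 10.5 − 6.070 = 4.430 mg/L.

t_c ≈ 0.686 d; D_c ≈ 6.07 mg/L; min DO ≈ 4.43 mg/L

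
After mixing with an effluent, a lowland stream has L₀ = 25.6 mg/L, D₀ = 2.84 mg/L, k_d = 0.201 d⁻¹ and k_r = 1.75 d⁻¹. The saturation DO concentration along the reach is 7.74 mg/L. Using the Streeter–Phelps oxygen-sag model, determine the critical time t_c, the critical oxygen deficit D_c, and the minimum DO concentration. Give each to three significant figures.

t_c ≈ 0.151 d; D_c ≈ 2.85 mg/L; min DO ≈ 4.89 mg/L

At the critical point dD/dt = 0, so k_d L₀ e^(−k_d t) = k_r D. Substituting D(t) from the Streeter–Phelps equation and solving for t gives
t_c = ln[(k_r/k_d)(1 − D₀(k_r−k_d)/(k_d L₀))] / (k_r−k_d).
Here k_r−k_d = 1.549 d⁻¹ and 1 − D₀(k_r−k_d)/(k_d L₀) = 1 − 2.84×1.549/(0.201×25.6) = 0.1451, so
t_c = ln(8.706 × 0.1451) / 1.549 = 0.2335 / 1.549 = 0.1507 d.
D_c = (k_d/k_r) L₀ e^(−k_d t_c) = (0.201/1.75) × 25.6 × e^(−0.201×0.1507) = 0.1149 × 25.6 × 0.9702 = 2.853 mg/L.
Minimum DO = C_s − D_c = 7.74 − 2.853 = 4.887 mg/L.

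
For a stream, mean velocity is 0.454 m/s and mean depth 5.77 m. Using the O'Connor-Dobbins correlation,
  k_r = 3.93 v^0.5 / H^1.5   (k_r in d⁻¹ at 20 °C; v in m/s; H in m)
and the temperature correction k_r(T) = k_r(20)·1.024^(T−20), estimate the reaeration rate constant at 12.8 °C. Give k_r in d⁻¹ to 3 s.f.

k_r ≈ 0.161 d⁻¹

k_r(20) = 3.93 × 0.454^0.5 / 5.77^1.5 = 3.93 × 0.6738 / 13.86 = 0.1911 d⁻¹.
k_r(12.8) = 0.1911 × 1.024^(12.8−20) = 0.1911 × 0.8430 = 0.1611 d⁻¹.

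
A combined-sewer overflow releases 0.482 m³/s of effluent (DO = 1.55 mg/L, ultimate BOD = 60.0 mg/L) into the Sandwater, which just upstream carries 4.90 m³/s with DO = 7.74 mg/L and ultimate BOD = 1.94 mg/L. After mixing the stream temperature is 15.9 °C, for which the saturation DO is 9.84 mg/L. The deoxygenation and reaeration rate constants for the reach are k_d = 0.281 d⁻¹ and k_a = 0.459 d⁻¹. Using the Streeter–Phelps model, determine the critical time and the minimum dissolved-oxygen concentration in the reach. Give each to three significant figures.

Mixed DO = (4.90×7.74 + 0.482×1.55)/(4.90+0.482) = 38.67/5.382 = 7.186 mg/L.
Mixed L₀ = (4.90×1.94 + 0.482×60.0)/(5.382) = 38.43/5.382 = 7.140 mg/L.
Initial deficit D₀ = C_s − DO₀ = 9.84 − 7.186 = 2.654 mg/L.
t_c = (1/0.1780) ln[(0.459/0.281)(1 − 2.654×0.1780/(0.281×7.140))] = 5.618 × ln(1.249) = 1.248 d.
D_c = (0.281/0.459) × 7.140 × e^(−0.281×1.248) = 0.6122 × 7.140 × 0.7042 = 3.078 mg/L.
Minimum DO = 9.84 − 3.078 = 6.762 mg/L.

t_c ≈ 1.25 d; minimum DO ≈ 6.76 mg/L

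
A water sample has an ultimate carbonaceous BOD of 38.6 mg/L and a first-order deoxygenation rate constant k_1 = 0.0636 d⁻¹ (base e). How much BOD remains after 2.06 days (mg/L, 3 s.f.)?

L ≈ 33.9 mg/L

L_t = L₀ e^(−k_1 t) = 38.6 × e^(−0.0636×2.06) = 38.6 × 0.8772 = 33.86 mg/L.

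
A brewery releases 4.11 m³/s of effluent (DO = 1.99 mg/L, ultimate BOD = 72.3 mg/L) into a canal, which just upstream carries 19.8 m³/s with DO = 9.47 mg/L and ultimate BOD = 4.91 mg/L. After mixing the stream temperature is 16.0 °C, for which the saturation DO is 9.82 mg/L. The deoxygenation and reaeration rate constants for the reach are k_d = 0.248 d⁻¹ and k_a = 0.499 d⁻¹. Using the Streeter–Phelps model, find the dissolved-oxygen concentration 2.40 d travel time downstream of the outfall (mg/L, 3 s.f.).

Mixed DO = (19.8×9.47 + 4.11×1.99)/(19.8+4.11) = 195.7/23.91 = 8.184 mg/L.
Mixed L₀ = (19.8×4.91 + 4.11×72.3)/(23.91) = 394.4/23.91 = 16.49 mg/L.
Initial deficit D₀ = C_s − DO₀ = 9.82 − 8.184 = 1.636 mg/L.
D(2.40) = [0.248×16.49/(0.499−0.248)](e^(−0.248×2.40) − e^(−0.499×2.40)) + 1.636 e^(−0.499×2.40)
= 16.30 × (0.5515 − 0.3019) + 1.636 × 0.3019 = 4.560 mg/L.
DO = 9.82 − 4.560 = 5.260 mg/L.

DO ≈ 5.26 mg/L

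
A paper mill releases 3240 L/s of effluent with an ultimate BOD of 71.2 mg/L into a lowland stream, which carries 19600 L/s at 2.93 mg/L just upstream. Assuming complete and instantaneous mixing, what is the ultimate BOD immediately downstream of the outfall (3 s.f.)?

12.6 mg/L

Flow-weighted mixing: C = (Q_r C_r + Q_w C_w)/(Q_r + Q_w)
= (19600×2.93 + 3240×71.2)/(19600 + 3240) = 288100/22840 = 12.61 mg/L.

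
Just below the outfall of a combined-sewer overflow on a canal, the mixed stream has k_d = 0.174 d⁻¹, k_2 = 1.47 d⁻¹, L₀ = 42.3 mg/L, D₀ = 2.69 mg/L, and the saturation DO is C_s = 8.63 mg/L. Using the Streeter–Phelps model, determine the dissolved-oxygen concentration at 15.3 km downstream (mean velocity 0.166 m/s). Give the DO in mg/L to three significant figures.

DO ≈ 4.54 mg/L

Travel time t = x/v = 15.3 km / (0.166 m/s) = 15300 m / 0.166 m/s = 92170 s = 1.067 d.
k_d L₀/(k_2−k_d) = 0.174×42.3/(1.47−0.174) = 7.360/1.296 = 5.679 mg/L.
e^(−k_d t) = e^(−0.174×1.067) = 0.8306; e^(−k_2 t) = e^(−1.47×1.067) = 0.2084.
D = 5.679 × (0.8306 − 0.2084) + 2.69 × 0.2084 = 3.533 + 0.5607 = 4.094 mg/L.
DO = C_s − D = 8.63 − 4.094 = 4.536 mg/L.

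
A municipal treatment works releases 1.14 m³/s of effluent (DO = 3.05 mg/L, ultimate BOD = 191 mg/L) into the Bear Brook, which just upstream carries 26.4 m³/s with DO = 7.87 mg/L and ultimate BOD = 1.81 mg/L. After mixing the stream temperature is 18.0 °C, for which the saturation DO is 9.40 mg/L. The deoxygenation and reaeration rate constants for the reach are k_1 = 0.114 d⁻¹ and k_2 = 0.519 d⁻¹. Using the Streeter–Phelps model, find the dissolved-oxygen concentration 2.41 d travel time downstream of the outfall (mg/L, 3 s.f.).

Mixed DO = (26.4×7.87 + 1.14×3.05)/(26.4+1.14) = 211.2/27.54 = 7.670 mg/L.
Mixed L₀ = (26.4×1.81 + 1.14×191)/(27.54) = 265.5/27.54 = 9.641 mg/L.
Initial deficit D₀ = C_s − DO₀ = 9.40 − 7.670 = 1.730 mg/L.
D(2.41) = [0.114×9.641/(0.519−0.114)](e^(−0.114×2.41) − e^(−0.519×2.41)) + 1.730 e^(−0.519×2.41)
= 2.714 × (0.7598 − 0.2863) + 1.730 × 0.2863 = 1.780 mg/L.
DO = 9.40 − 1.780 = 7.620 mg/L.

DO ≈ 7.62 mg/L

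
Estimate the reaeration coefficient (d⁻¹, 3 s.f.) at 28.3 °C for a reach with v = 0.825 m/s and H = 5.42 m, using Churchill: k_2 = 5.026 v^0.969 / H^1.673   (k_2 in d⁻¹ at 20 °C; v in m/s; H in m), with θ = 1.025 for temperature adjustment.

k_2(20) = 5.026 × 0.825^0.969 / 5.42^1.673 = 5.026 × 0.8299 / 16.90 = 0.2468 d⁻¹.
k_2(28.3) = 0.2468 × 1.025^(28.3−20) = 0.2468 × 1.227 = 0.3029 d⁻¹.

k_2 ≈ 0.303 d⁻¹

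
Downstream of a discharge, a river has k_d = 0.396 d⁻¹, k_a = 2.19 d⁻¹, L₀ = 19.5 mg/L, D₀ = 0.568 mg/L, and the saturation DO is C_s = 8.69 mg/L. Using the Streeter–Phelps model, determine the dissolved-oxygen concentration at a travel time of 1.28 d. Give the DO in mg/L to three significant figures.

DO ≈ 6.32 mg/L

k_d L₀/(k_a−k_d) = 0.396×19.5/(2.19−0.396) = 7.722/1.794 = 4.304 mg/L.
e^(−k_d t) = e^(−0.396×1.280) = 0.6024; e^(−k_a t) = e^(−2.19×1.280) = 0.06062.
D = 4.304 × (0.6024 − 0.06062) + 0.568 × 0.06062 = 2.332 + 0.03443 = 2.366 mg/L.
DO = C_s − D = 8.69 − 2.366 = 6.324 mg/L.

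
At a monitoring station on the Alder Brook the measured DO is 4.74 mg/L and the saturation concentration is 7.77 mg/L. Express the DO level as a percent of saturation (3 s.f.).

61.0 % saturation

% saturation = C/C_s × 100 = 4.74/7.77 × 100 = 61.0 %.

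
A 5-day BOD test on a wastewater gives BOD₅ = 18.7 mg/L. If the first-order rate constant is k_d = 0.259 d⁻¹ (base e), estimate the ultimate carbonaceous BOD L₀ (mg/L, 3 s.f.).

BOD₅ = L₀(1 − e^(−5k_d)) ⇒ L₀ = BOD₅ / (1 − e^(−5×0.259))
= 18.7 / (1 − 0.2739) = 18.7 / 0.7261 = 25.75 mg/L.

L₀ ≈ 25.8 mg/L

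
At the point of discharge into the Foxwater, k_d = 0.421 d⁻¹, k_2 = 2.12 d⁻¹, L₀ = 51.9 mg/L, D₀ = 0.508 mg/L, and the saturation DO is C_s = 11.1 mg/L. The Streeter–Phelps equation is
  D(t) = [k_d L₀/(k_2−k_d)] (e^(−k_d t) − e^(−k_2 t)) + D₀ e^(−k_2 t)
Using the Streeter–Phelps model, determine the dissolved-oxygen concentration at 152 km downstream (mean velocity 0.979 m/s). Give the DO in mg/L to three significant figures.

DO ≈ 5.34 mg/L

Travel time t = x/v = 152 km / (0.979 m/s) = 152000 m / 0.979 m/s = 155300 s = 1.797 d.
k_d L₀/(k_2−k_d) = 0.421×51.9/(2.12−0.421) = 21.85/1.699 = 12.86 mg/L.
e^(−k_d t) = e^(−0.421×1.797) = 0.4693; e^(−k_2 t) = e^(−2.12×1.797) = 0.02216.
D = 12.86 × (0.4693 − 0.02216) + 0.508 × 0.02216 = 5.750 + 0.01126 = 5.762 mg/L.
DO = C_s − D = 11.1 − 5.762 = 5.338 mg/L.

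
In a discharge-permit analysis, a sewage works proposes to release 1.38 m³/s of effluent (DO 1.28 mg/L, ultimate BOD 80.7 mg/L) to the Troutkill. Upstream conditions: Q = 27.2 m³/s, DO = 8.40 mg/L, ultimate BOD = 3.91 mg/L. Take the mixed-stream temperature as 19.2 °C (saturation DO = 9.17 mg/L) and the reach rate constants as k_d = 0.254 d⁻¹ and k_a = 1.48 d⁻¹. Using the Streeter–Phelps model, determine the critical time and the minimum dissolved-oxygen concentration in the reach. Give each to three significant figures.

t_c ≈ 0.440 d; minimum DO ≈ 8.00 mg/L

Mixed DO = (27.2×8.40 + 1.38×1.28)/(27.2+1.38) = 230.2/28.58 = 8.056 mg/L.
Mixed L₀ = (27.2×3.91 + 1.38×80.7)/(28.58) = 217.7/28.58 = 7.618 mg/L.
Initial deficit D₀ = C_s − DO₀ = 9.17 − 8.056 = 1.114 mg/L.
t_c = (1/1.226) ln[(1.48/0.254)(1 − 1.114×1.226/(0.254×7.618))] = 0.8157 × ln(1.715) = 0.4399 d.
D_c = (0.254/1.48) × 7.618 × e^(−0.254×0.4399) = 0.1716 × 7.618 × 0.8943 = 1.169 mg/L.
Minimum DO = 9.17 − 1.169 = 8.001 mg/L.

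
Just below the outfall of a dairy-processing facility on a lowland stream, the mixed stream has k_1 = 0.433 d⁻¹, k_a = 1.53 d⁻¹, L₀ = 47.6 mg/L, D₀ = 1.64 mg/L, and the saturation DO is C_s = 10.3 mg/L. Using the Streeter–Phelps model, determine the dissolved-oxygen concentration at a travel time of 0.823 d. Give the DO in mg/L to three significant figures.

DO ≈ 2.01 mg/L

k_1 L₀/(k_a−k_1) = 0.433×47.6/(1.53−0.433) = 20.61/1.097 = 18.79 mg/L.
e^(−k_1 t) = e^(−0.433×0.8230) = 0.7002; e^(−k_a t) = e^(−1.53×0.8230) = 0.2839.
D = 18.79 × (0.7002 − 0.2839) + 1.64 × 0.2839 = 7.822 + 0.4656 = 8.288 mg/L.
DO = C_s − D = 10.3 − 8.288 = 2.012 mg/L.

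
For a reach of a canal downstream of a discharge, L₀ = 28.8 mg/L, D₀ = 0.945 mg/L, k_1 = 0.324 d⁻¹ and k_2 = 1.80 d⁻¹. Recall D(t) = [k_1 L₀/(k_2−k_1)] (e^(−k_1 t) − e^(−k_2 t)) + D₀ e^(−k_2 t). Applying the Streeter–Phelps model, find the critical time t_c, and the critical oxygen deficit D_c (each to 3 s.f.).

At the critical point dD/dt = 0, so k_1 L₀ e^(−k_1 t) = k_2 D. Substituting D(t) from the Streeter–Phelps equation and solving for t gives
t_c = ln[(k_2/k_1)(1 − D₀(k_2−k_1)/(k_1 L₀))] / (k_2−k_1).
Here k_2−k_1 = 1.476 d⁻¹ and 1 − D₀(k_2−k_1)/(k_1 L₀) = 1 − 0.945×1.476/(0.324×28.8) = 0.8505, so
t_c = ln(5.556 × 0.8505) / 1.476 = 1.553 / 1.476 = 1.052 d.
L(t_c) = L₀ e^(−k_1 t_c) = 28.8 × 0.7111 = 20.48 mg/L, and at the critical point k_2 D_c = k_1 L, so D_c = (0.324/1.80) × 20.48 = 3.687 mg/L.

t_c ≈ 1.05 d; D_c ≈ 3.69 mg/L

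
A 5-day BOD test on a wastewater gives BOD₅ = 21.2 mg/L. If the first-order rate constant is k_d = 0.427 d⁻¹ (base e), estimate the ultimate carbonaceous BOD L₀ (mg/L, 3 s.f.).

L₀ ≈ 24.0 mg/L

BOD₅ = L₀(1 − e^(−5k_d)) ⇒ L₀ = BOD₅ / (1 − e^(−5×0.427))
= 21.2 / (1 − 0.1182) = 21.2 / 0.8818 = 24.04 mg/L.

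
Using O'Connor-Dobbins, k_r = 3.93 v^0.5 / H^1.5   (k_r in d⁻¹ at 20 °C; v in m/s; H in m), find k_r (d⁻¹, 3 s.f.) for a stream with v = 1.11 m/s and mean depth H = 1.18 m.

k_r = 3.93 × 1.11^0.5 / 1.18^1.5 = 3.93 × 1.054 / 1.282 = 3.230 d⁻¹.

k_r ≈ 3.23 d⁻¹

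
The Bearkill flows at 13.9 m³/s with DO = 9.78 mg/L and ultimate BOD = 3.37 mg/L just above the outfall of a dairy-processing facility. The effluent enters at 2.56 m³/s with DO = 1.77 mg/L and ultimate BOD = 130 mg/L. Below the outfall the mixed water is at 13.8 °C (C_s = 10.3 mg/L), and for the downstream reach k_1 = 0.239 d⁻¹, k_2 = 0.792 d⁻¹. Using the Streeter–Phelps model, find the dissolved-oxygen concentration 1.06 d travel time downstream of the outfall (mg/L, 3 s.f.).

DO ≈ 6.11 mg/L

Mixed DO = (13.9×9.78 + 2.56×1.77)/(13.9+2.56) = 140.5/16.46 = 8.534 mg/L.
Mixed L₀ = (13.9×3.37 + 2.56×130)/(16.46) = 379.6/16.46 = 23.06 mg/L.
Initial deficit D₀ = C_s − DO₀ = 10.3 − 8.534 = 1.766 mg/L.
D(1.06) = [0.239×23.06/(0.792−0.239)](e^(−0.239×1.06) − e^(−0.792×1.06)) + 1.766 e^(−0.792×1.06)
= 9.968 × (0.7762 − 0.4319) + 1.766 × 0.4319 = 4.195 mg/L.
DO = 10.3 − 4.195 = 6.105 mg/L.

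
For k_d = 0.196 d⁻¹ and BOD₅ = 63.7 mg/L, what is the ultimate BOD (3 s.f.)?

BOD₅ = L₀(1 − e^(−5k_d)) ⇒ L₀ = BOD₅ / (1 − e^(−5×0.196))
= 63.7 / (1 − 0.3753) = 63.7 / 0.6247 = 102.0 mg/L.

L₀ ≈ 102 mg/L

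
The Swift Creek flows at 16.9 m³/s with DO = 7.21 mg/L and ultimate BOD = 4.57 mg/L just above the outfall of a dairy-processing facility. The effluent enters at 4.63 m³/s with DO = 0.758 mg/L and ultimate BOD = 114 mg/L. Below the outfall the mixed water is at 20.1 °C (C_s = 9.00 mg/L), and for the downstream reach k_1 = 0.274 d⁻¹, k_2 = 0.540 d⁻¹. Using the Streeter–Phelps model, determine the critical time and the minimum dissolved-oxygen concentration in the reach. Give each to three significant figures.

t_c ≈ 2.11 d; minimum DO ≈ 1.01 mg/L

Mixed DO = (16.9×7.21 + 4.63×0.758)/(16.9+4.63) = 125.4/21.53 = 5.823 mg/L.
Mixed L₀ = (16.9×4.57 + 4.63×114)/(21.53) = 605.1/21.53 = 28.10 mg/L.
Initial deficit D₀ = C_s − DO₀ = 9.00 − 5.823 = 3.177 mg/L.
t_c = (1/0.2660) ln[(0.540/0.274)(1 − 3.177×0.2660/(0.274×28.10))] = 3.759 × ln(1.754) = 2.113 d.
D_c = (0.274/0.540) × 28.10 × e^(−0.274×2.113) = 0.5074 × 28.10 × 0.5604 = 7.991 mg/L.
Minimum DO = 9.00 − 7.991 = 1.009 mg/L.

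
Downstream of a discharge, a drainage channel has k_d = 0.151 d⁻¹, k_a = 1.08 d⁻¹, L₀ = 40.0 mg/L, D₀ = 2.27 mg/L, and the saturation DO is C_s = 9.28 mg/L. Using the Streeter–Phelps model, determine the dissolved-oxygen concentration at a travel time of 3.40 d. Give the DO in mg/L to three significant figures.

DO ≈ 5.50 mg/L

k_d L₀/(k_a−k_d) = 0.151×40.0/(1.08−0.151) = 6.040/0.9290 = 6.502 mg/L.
e^(−k_d t) = e^(−0.151×3.400) = 0.5985; e^(−k_a t) = e^(−1.08×3.400) = 0.02543.
D = 6.502 × (0.5985 − 0.02543) + 2.27 × 0.02543 = 3.726 + 0.05772 = 3.783 mg/L.
DO = C_s − D = 9.28 − 3.783 = 5.497 mg/L.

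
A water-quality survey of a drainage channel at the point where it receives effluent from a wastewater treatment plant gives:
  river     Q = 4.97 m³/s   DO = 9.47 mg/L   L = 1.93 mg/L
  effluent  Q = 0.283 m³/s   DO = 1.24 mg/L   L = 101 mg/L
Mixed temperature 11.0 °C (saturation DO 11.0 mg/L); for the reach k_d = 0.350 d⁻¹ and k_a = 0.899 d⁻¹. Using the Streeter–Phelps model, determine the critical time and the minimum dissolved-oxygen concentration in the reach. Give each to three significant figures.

Mixed DO = (4.97×9.47 + 0.283×1.24)/(4.97+0.283) = 47.42/5.253 = 9.027 mg/L.
Mixed L₀ = (4.97×1.93 + 0.283×101)/(5.253) = 38.18/5.253 = 7.267 mg/L.
Initial deficit D₀ = C_s − DO₀ = 11.0 − 9.027 = 1.973 mg/L.
t_c = (1/0.5490) ln[(0.899/0.350)(1 − 1.973×0.5490/(0.350×7.267))] = 1.821 × ln(1.475) = 0.7074 d.
D_c = (0.350/0.899) × 7.267 × e^(−0.350×0.7074) = 0.3893 × 7.267 × 0.7807 = 2.209 mg/L.
Minimum DO = 11.0 − 2.209 = 8.791 mg/L.

t_c ≈ 0.707 d; minimum DO ≈ 8.79 mg/L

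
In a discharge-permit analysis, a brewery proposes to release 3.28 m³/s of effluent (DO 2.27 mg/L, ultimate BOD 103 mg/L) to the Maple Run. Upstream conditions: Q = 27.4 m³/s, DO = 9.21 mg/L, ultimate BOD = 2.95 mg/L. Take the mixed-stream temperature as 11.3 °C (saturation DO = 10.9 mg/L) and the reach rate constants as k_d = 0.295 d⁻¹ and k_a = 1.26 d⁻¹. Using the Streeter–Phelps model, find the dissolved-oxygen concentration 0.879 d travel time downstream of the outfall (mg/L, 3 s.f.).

DO ≈ 8.26 mg/L

Mixed DO = (27.4×9.21 + 3.28×2.27)/(27.4+3.28) = 259.8/30.68 = 8.468 mg/L.
Mixed L₀ = (27.4×2.95 + 3.28×103)/(30.68) = 418.7/30.68 = 13.65 mg/L.
Initial deficit D₀ = C_s − DO₀ = 10.9 − 8.468 = 2.432 mg/L.
D(0.879) = [0.295×13.65/(1.26−0.295)](e^(−0.295×0.879) − e^(−1.26×0.879)) + 2.432 e^(−1.26×0.879)
= 4.172 × (0.7716 − 0.3304) + 2.432 × 0.3304 = 2.644 mg/L.
DO = 10.9 − 2.644 = 8.256 mg/L.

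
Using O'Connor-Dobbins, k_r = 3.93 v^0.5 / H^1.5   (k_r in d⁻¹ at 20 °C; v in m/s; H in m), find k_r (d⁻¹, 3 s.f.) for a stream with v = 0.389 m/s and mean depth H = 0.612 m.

k_r ≈ 5.12 d⁻¹

k_r = 3.93 × 0.389^0.5 / 0.612^1.5 = 3.93 × 0.6237 / 0.4788 = 5.120 d⁻¹.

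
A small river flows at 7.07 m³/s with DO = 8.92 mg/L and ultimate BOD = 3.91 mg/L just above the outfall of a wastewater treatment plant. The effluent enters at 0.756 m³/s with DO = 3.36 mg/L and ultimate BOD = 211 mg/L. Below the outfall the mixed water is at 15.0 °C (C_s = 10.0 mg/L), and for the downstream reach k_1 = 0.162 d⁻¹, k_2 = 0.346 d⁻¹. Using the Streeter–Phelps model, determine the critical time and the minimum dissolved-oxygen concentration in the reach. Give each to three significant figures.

Mixed DO = (7.07×8.92 + 0.756×3.36)/(7.07+0.756) = 65.60/7.826 = 8.383 mg/L.
Mixed L₀ = (7.07×3.91 + 0.756×211)/(7.826) = 187.2/7.826 = 23.92 mg/L.
Initial deficit D₀ = C_s − DO₀ = 10.0 − 8.383 = 1.617 mg/L.
t_c = (1/0.1840) ln[(0.346/0.162)(1 − 1.617×0.1840/(0.162×23.92))] = 5.435 × ln(1.972) = 3.690 d.
D_c = (0.162/0.346) × 23.92 × e^(−0.162×3.690) = 0.4682 × 23.92 × 0.5500 = 6.159 mg/L.
Minimum DO = 10.0 − 6.159 = 3.841 mg/L.

t_c ≈ 3.69 d; minimum DO ≈ 3.84 mg/L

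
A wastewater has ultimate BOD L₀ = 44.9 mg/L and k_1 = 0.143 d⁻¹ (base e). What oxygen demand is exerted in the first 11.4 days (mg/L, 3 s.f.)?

y ≈ 36.1 mg/L

y_t = L₀(1 − e^(−k_1 t)) = 44.9 × (1 − e^(−0.143×11.4))
= 44.9 × (1 − 0.1959) = 44.9 × 0.8041 = 36.10 mg/L.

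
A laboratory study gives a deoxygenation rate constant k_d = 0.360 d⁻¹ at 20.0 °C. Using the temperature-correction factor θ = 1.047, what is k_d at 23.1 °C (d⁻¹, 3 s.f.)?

k_d(T₂) = k_d(T₁) · θ^(T₂−T₁) = 0.360 × 1.047^(23.1−20.0)
= 0.360 × 1.047^3.10 = 0.360 × 1.153 = 0.4151 d⁻¹.

k_d ≈ 0.415 d⁻¹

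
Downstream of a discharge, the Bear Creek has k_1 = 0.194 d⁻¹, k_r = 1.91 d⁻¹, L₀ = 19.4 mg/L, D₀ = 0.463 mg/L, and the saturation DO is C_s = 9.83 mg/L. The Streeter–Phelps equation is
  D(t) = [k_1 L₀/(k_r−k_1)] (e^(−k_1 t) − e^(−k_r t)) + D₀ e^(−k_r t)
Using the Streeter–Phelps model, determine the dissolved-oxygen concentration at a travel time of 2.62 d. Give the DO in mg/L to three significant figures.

DO ≈ 8.52 mg/L

k_1 L₀/(k_r−k_1) = 0.194×19.4/(1.91−0.194) = 3.764/1.716 = 2.193 mg/L.
e^(−k_1 t) = e^(−0.194×2.620) = 0.6015; e^(−k_r t) = e^(−1.91×2.620) = 0.006710.
D = 2.193 × (0.6015 − 0.006710) + 0.463 × 0.006710 = 1.305 + 0.003107 = 1.308 mg/L.
DO = C_s − D = 9.83 − 1.308 = 8.522 mg/L.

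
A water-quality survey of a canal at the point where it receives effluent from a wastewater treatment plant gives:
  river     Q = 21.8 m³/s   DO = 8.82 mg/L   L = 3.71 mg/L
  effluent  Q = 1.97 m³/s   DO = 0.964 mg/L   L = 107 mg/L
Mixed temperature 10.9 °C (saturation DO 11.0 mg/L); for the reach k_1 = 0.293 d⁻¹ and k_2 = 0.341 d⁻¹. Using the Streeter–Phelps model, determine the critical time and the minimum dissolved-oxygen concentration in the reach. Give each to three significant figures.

Mixed DO = (21.8×8.82 + 1.97×0.964)/(21.8+1.97) = 194.2/23.77 = 8.169 mg/L.
Mixed L₀ = (21.8×3.71 + 1.97×107)/(23.77) = 291.7/23.77 = 12.27 mg/L.
Initial deficit D₀ = C_s − DO₀ = 11.0 − 8.169 = 2.831 mg/L.
t_c = (1/0.04800) ln[(0.341/0.293)(1 − 2.831×0.04800/(0.293×12.27))] = 20.83 × ln(1.120) = 2.358 d.
D_c = (0.293/0.341) × 12.27 × e^(−0.293×2.358) = 0.8592 × 12.27 × 0.5011 = 5.284 mg/L.
Minimum DO = 11.0 − 5.284 = 5.716 mg/L.

t_c ≈ 2.36 d; minimum DO ≈ 5.72 mg/L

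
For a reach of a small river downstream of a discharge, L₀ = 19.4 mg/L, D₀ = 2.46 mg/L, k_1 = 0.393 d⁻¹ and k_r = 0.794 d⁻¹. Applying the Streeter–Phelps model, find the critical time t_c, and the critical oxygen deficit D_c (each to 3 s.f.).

With k_r/k_1 = 2.020 and 1 − D₀(k_r−k_1)/(k_1 L₀) = 0.8706,
t_c = ln(2.020 × 0.8706) / (0.794 − 0.393) = ln(1.759) / 0.4010 = 0.5647/0.4010 = 1.408 d.
D_c = (k_1/k_r) L₀ e^(−k_1 t_c) = (0.393/0.794) × 19.4 × e^(−0.393×1.408) = 0.4950 × 19.4 × 0.5750 = 5.521 mg/L.

t_c ≈ 1.41 d; D_c ≈ 5.52 mg/L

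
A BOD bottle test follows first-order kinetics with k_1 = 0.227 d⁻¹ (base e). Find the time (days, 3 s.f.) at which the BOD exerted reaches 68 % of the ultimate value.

y/L₀ = 1 − e^(−k_1 t) = 0.68 ⇒ e^(−k_1 t) = 0.320
t = −ln(0.320) / 0.227 = 1.139 / 0.227 = 5.020 d.

t ≈ 5.02 d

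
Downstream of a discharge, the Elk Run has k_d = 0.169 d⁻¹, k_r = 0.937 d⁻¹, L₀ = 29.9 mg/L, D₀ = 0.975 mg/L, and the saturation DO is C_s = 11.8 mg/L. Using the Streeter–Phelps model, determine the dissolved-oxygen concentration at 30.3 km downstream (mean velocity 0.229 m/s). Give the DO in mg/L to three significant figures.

DO ≈ 8.06 mg/L

Travel time t = x/v = 30.3 km / (0.229 m/s) = 30300 m / 0.229 m/s = 132300 s = 1.531 d.
k_d L₀/(k_r−k_d) = 0.169×29.9/(0.937−0.169) = 5.053/0.7680 = 6.580 mg/L.
e^(−k_d t) = e^(−0.169×1.531) = 0.7720; e^(−k_r t) = e^(−0.937×1.531) = 0.2381.
D = 6.580 × (0.7720 − 0.2381) + 0.975 × 0.2381 = 3.512 + 0.2322 = 3.745 mg/L.
DO = C_s − D = 11.8 − 3.745 = 8.055 mg/L.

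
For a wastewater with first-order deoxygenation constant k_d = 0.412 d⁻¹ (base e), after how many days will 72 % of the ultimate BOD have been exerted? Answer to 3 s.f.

y/L₀ = 1 − e^(−k_d t) = 0.72 ⇒ e^(−k_d t) = 0.280
t = −ln(0.280) / 0.412 = 1.273 / 0.412 = 3.090 d.

t ≈ 3.09 d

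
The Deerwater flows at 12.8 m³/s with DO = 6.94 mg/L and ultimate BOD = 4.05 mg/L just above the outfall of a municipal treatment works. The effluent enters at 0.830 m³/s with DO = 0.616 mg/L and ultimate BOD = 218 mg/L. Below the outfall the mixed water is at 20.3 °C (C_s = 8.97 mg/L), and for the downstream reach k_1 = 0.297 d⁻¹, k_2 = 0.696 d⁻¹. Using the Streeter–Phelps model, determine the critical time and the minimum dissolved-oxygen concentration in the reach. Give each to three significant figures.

t_c ≈ 1.61 d; minimum DO ≈ 4.45 mg/L

Mixed DO = (12.8×6.94 + 0.830×0.616)/(12.8+0.830) = 89.34/13.63 = 6.555 mg/L.
Mixed L₀ = (12.8×4.05 + 0.830×218)/(13.63) = 232.8/13.63 = 17.08 mg/L.
Initial deficit D₀ = C_s − DO₀ = 8.97 − 6.555 = 2.415 mg/L.
t_c = (1/0.3990) ln[(0.696/0.297)(1 − 2.415×0.3990/(0.297×17.08))] = 2.506 × ln(1.898) = 1.606 d.
D_c = (0.297/0.696) × 17.08 × e^(−0.297×1.606) = 0.4267 × 17.08 × 0.6206 = 4.523 mg/L.
Minimum DO = 8.97 − 4.523 = 4.447 mg/L.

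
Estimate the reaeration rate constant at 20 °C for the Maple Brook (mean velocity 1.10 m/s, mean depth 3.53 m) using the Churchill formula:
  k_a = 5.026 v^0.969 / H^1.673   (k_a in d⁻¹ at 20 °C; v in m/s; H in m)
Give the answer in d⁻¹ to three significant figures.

k_a = 5.026 × 1.10^0.969 / 3.53^1.673 = 5.026 × 1.097 / 8.249 = 0.6682 d⁻¹.

k_a ≈ 0.668 d⁻¹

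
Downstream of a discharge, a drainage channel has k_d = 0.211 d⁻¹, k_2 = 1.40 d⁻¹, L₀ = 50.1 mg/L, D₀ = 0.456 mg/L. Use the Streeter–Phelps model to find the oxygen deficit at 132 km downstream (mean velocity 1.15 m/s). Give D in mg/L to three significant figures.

Travel time t = x/v = 132 km / (1.15 m/s) = 132000 m / 1.15 m/s = 114800 s = 1.329 d.
k_d L₀/(k_2−k_d) = 0.211×50.1/(1.40−0.211) = 10.57/1.189 = 8.891 mg/L.
e^(−k_d t) = e^(−0.211×1.329) = 0.7555; e^(−k_2 t) = e^(−1.40×1.329) = 0.1557.
D = 8.891 × (0.7555 − 0.1557) + 0.456 × 0.1557 = 5.333 + 0.07099 = 5.404 mg/L.

D ≈ 5.40 mg/L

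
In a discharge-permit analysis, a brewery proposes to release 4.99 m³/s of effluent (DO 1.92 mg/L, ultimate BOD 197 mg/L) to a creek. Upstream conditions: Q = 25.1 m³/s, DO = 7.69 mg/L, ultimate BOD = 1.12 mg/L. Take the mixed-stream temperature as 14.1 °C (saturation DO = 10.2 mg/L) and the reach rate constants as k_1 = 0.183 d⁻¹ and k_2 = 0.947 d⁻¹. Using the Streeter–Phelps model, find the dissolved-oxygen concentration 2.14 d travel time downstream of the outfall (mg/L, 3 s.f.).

Mixed DO = (25.1×7.69 + 4.99×1.92)/(25.1+4.99) = 202.6/30.09 = 6.733 mg/L.
Mixed L₀ = (25.1×1.12 + 4.99×197)/(30.09) = 1011/30.09 = 33.60 mg/L.
Initial deficit D₀ = C_s − DO₀ = 10.2 − 6.733 = 3.467 mg/L.
D(2.14) = [0.183×33.60/(0.947−0.183)](e^(−0.183×2.14) − e^(−0.947×2.14)) + 3.467 e^(−0.947×2.14)
= 8.049 × (0.6760 − 0.1318) + 3.467 × 0.1318 = 4.837 mg/L.
DO = 10.2 − 4.837 = 5.363 mg/L.

DO ≈ 5.36 mg/L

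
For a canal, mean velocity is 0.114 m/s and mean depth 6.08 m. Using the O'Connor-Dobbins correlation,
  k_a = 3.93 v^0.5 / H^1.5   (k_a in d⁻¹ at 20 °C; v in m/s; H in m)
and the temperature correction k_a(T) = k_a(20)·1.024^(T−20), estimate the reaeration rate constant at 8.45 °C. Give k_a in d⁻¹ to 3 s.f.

k_a(20) = 3.93 × 0.114^0.5 / 6.08^1.5 = 3.93 × 0.3376 / 14.99 = 0.08851 d⁻¹.
k_a(8.45) = 0.08851 × 1.024^(8.45−20) = 0.08851 × 0.7604 = 0.06730 d⁻¹.

k_a ≈ 0.0673 d⁻¹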